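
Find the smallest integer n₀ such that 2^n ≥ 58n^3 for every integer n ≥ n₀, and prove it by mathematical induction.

At n = 18: 262144 < 338256, so the inequality fails and n₀ ≥ 19. We prove 2^n ≥ 58n^3 for all n ≥ 19.
Base case (n = 19): 2^n = 524288 and 58n^3 = 397822, so 524288 ≥ 397822.
Inductive step: suppose the statement holds for some r ≥ 19, so 2^r ≥ 58r^3.
Then 2^(r + 1) = 2·(2^r) ≥ 2·(58r^3).
Also, for r ≥ 19 we have 2·(58r^3) ≥ 58(r+1)^3, since 2 ≥ (1 + 1/r)^3 for all r ≥ 19.
Combining, 2^(r + 1) ≥ 58(r+1)^3.
This completes the induction.
Hence the smallest such n₀ is 19.

n₀ = 19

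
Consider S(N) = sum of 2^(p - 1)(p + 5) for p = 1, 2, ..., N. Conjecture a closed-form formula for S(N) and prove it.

S(N) = 2^N(N + 4) - 4

We claim S(N) = 2^N(N + 4) - 4 for all N ≥ 1.
Base step (N = 1): S(1) = 6, and the closed form gives 6. They agree.
Suppose the result is true for N = p, so S(p) = 2^p(p + 4) - 4.
Then S(p+1) = S(p) + (2^p(p + 6)) = (2^p(p + 4) - 4) + (2^p(p + 6)).
Simplifying, S(p+1) = 2·2^p·p + 10·2^p - 4 = 2^(p+1)((p+1) + 4) - 4,
which is the closed form with N = p+1.
Hence, by induction on N, the claim holds for every N ≥ 1.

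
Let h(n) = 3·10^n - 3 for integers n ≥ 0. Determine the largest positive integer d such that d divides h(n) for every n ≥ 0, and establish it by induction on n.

d = 27

Computing the first values: h(0) = 0 and h(1) = 27; gcd(0, 27) = 27, so d ≤ 27.
We prove 27 | 3·10^n - 3 for all n ≥ 0 by induction on n.
Base step (n = 0): h(0) = 0 = 27·(0), so 27 | h(0).
Inductive step: suppose the statement holds for some r ≥ 0, i.e. 27 | h(r). Then
h(r+1) = 3·10^(r+1) - 3 = 10·(3·10^r - 3) + 27 = 10·h(r) + 27. The first term is divisible by 27 by the inductive hypothesis, and 27 is divisible by 27. Hence 27 | h(r+1).
By induction, the statement is established for all n ≥ 0.
Therefore the largest such d is 27.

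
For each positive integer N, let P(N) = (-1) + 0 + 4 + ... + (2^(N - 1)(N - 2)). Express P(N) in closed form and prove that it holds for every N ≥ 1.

We claim P(N) = 2^N(N - 3) + 3 for all N ≥ 1.
When N = 1: P(1) = -1, and the closed form gives -1. They agree.
For the inductive step, assume it holds for an arbitrary i ≥ 1, so P(i) = 2^i(i - 3) + 3.
Then P(i+1) = P(i) + (2^i(i - 1)) = (2^i(i - 3) + 3) + (2^i(i - 1)).
Simplifying, P(i+1) = 2^(i + 1)i - 2^(i + 2) + 3 = 2^(i+1)((i+1) - 3) + 3,
which is the closed form with N = i+1.
By induction, the statement is established for all N ≥ 1.

P(N) = 2^N(N - 3) + 3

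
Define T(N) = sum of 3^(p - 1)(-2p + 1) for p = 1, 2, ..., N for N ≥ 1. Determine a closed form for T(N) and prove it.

We claim T(N) = 3^N(-N + 1) - 1 for all N ≥ 1.
Base case (N = 1): T(1) = -1, and the closed form gives -1. They agree.
Inductive step: suppose the statement holds for some p ≥ 1, so T(p) = 3^p(-p + 1) - 1.
Then T(p+1) = T(p) + (3^p(-2p - 1)) = (3^p(-p + 1) - 1) + (3^p(-2p - 1)).
Simplifying, T(p+1) = -3·3^p·p - 1 = 3^(p+1)(-(p+1) + 1) - 1,
which is the closed form with N = p+1.
By the principle of mathematical induction, the result holds for all N ≥ 1.

T(N) = 3^N(-N + 1) - 1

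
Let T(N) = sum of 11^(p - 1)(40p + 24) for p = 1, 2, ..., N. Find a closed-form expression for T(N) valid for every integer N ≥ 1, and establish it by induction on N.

T(N) = 2·11^N(2N + 1) - 2

We claim T(N) = 2·11^N(2N + 1) - 2 for all N ≥ 1.
Base case (N = 1): T(1) = 64, and the closed form gives 64. They agree.
Suppose the result is true for N = p, so T(p) = 2·11^p(2p + 1) - 2.
Then T(p+1) = T(p) + (11^p(40p + 64)) = (2·11^p(2p + 1) - 2) + (11^p(40p + 64)).
Simplifying, T(p+1) = 44·11^p·p + 66·11^p - 2 = 2·11^(p+1)(2(p+1) + 1) - 2,
which is the closed form with N = p+1.
Hence, by induction on N, the claim holds for every N ≥ 1.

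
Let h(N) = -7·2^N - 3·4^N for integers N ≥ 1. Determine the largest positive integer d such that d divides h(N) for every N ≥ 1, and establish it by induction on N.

Computing the first values: h(1) = -26 and h(2) = -76; gcd(-26, -76) = 2, so d ≤ 2.
We prove 2 | -7·2^N - 3·4^N for all N ≥ 1 by induction on N.
Base case (N = 1): h(1) = -26 = 2·(-13), so 2 | h(1).
Inductive step: suppose the statement holds for some i ≥ 1, i.e. 2 | h(i). Then
h(i+1) − 4·h(i) = (-7·2^(i+1) - 3·4^(i+1)) − 4·(-7·2^i - 3·4^i) = (-7)·2^i·(2 − 4) = (14)·2^i. Since 2 | h(i) by the inductive hypothesis, 2 | 4·h(i); and 2 | 14 since 14 = 2·7. Therefore 2 | h(i+1).
By induction, the statement is established for all N ≥ 1.
Therefore the largest such d is 2.

d = 2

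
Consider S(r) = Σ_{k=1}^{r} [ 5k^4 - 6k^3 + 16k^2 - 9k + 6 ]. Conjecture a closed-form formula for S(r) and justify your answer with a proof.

We claim S(r) = r(r^2 + 2)(r^2 + r + 2) for all r ≥ 1.
Base step (r = 1): S(1) = 12, and the closed form gives 12. They agree.
Suppose the result is true for r = k, so S(k) = k(k^4 + k^3 + 4k^2 + 2k + 4).
Then S(k+1) = S(k) + (5k^4 + 14k^3 + 28k^2 + 25k + 12) = (k(k^4 + k^3 + 4k^2 + 2k + 4)) + (5k^4 + 14k^3 + 28k^2 + 25k + 12).
Simplifying, S(k+1) = (k + 1)(k^2 + 2k + 3)(k^2 + 3k + 4) = (k+1)((k+1)^2 + 2)((k+1)^2 + (k+1) + 2),
which is the closed form with r = k+1.
This completes the induction.

S(r) = r(r^2 + 2)(r^2 + r + 2)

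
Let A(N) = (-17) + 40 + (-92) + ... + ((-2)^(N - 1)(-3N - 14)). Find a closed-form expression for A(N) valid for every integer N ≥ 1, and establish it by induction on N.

We claim A(N) = (-2)^N(N + 5) - 5 for all N ≥ 1.
Base case (N = 1): A(1) = -17, and the closed form gives -17. They agree.
Suppose the result is true for N = m, so A(m) = (-2)^m(m + 5) - 5.
Then A(m+1) = A(m) + ((-2)^m(-3m - 17)) = ((-2)^m(m + 5) - 5) + ((-2)^m(-3m - 17)).
Simplifying, A(m+1) = -2(-2)^m·m - 12(-2)^m - 5 = (-2)^(m+1)((m+1) + 5) - 5,
which is the closed form with N = m+1.
By induction, the statement is established for all N ≥ 1.

A(N) = (-2)^N(N + 5) - 5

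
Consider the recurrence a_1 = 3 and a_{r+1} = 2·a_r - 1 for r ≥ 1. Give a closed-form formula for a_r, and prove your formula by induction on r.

Computing the first terms: a_1 = 3, a_2 = 5, a_3 = 9. This suggests a_r = 2^r + 1.
For the base case r = 1: the formula gives 3 = 3 = a_1.
Suppose the result is true for r = i, so a_i = 2^i + 1.
Then a_{i+1} = 2·a_i - 1 = 2·(2^i + 1) - 1 = 2^(i + 1) + 1,
which is the claimed formula at r = i+1.
Hence, by induction on r, the claim holds for every r ≥ 1.

a_r = 2^r + 1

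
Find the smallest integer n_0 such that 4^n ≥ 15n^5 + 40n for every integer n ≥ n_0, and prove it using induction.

At n = 10: 1048576 < 1500400, so the inequality fails and n_0 ≥ 11. We prove 4^n ≥ 15n^5 + 40n for all n ≥ 11.
Base case (n = 11): 4^n = 4194304 and 15n^5 + 40n = 2416205, so 4194304 ≥ 2416205.
Inductive step: assume the claim holds for n = i, so 4^i ≥ 15i^5 + 40i.
Then 4^(i + 1) = 4·(4^i) ≥ 4·(15i^5 + 40i).
Also, for i ≥ 11 we have 4·(15i^5 + 40i) ≥ 15(i+1)^5 + 40(i+1), since 4·(15i^5 + 40i) − (15(i+1)^5 + 40(i+1)) = 45i^5 - 75i^4 - 150i^3 - 150i^2 + 45i - 55, which is nonnegative for all i ≥ 11.
Combining, 4^(i + 1) ≥ 15(i+1)^5 + 40(i+1).
By induction, the statement is established for all n ≥ 11.
Hence the smallest such n_0 is 11.

n_0 = 11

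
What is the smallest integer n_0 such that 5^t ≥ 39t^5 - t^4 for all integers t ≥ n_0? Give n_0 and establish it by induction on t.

n_0 = 10

At t = 9: 1953125 < 2296350, so the inequality fails and n_0 ≥ 10. We prove 5^t ≥ 39t^5 - t^4 for all t ≥ 10.
Base step (t = 10): 5^t = 9765625 and 39t^5 - t^4 = 3890000, so 9765625 ≥ 3890000.
Inductive step: assume the claim holds for t = k, so 5^k ≥ 39k^5 - k^4.
Then 5^(k + 1) = 5·(5^k) ≥ 5·(39k^5 - k^4).
Also, for k ≥ 10 we have 5·(39k^5 - k^4) ≥ 39(k+1)^5 - (k+1)^4, since 5·(39k^5 - k^4) − (39(k+1)^5 - (k+1)^4) = 156k^5 - 199k^4 - 386k^3 - 384k^2 - 191k - 38, which is nonnegative for all k ≥ 10.
Combining, 5^(k + 1) ≥ 39(k+1)^5 - (k+1)^4.
By the principle of mathematical induction, the result holds for all t ≥ 10.
Hence the smallest such n_0 is 10.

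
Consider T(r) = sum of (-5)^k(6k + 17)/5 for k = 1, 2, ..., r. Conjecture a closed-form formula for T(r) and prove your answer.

We claim T(r) = (-5)^r(r + 3) - 3 for all r ≥ 1.
For the base case r = 1: T(1) = -23, and the closed form gives -23. They agree.
For the inductive step, assume it holds for an arbitrary k ≥ 1, so T(k) = (-5)^k(k + 3) - 3.
Then T(k+1) = T(k) + ((-5)^k(-6k - 23)) = ((-5)^k(k + 3) - 3) + ((-5)^k(-6k - 23)).
Simplifying, T(k+1) = -5(-5)^k·k - 20(-5)^k - 3 = (-5)^(k+1)((k+1) + 3) - 3,
which is the closed form with r = k+1.
By the principle of mathematical induction, the result holds for all r ≥ 1.

T(r) = (-5)^r(r + 3) - 3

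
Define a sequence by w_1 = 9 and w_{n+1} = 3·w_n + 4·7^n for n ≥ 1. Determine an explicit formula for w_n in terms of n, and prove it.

w_n = 2·3^(n - 1) + 7^n

Computing the first terms: w_1 = 9, w_2 = 55, w_3 = 361. This suggests w_n = 2·3^(n - 1) + 7^n.
Base case (n = 1): the formula gives 9 = 9 = w_1.
For the inductive step, assume it holds for an arbitrary r ≥ 1, so w_r = 2·3^(r - 1) + 7^r.
Then w_{r+1} = 3·w_r + 4·7^r = 3·(2·3^(r - 1) + 7^r) + 4·7^r = 2·3^r + 7^(r + 1) = 2·3^((r+1) - 1) + 7^(r+1),
which is the claimed formula at n = r+1.
Hence, by induction on n, the claim holds for every n ≥ 1.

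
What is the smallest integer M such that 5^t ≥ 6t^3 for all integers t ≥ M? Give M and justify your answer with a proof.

M = 4

At t = 3: 125 < 162, so the inequality fails and M ≥ 4. We prove 5^t ≥ 6t^3 for all t ≥ 4.
When t = 4: 5^t = 625 and 6t^3 = 384, so 625 ≥ 384.
For the inductive step, assume it holds for an arbitrary m ≥ 4, so 5^m ≥ 6m^3.
Then 5^(m + 1) = 5·(5^m) ≥ 5·(6m^3).
Also, for m ≥ 4 we have 5·(6m^3) ≥ 6(m+1)^3, since 5 ≥ (1 + 1/m)^3 for all m ≥ 4.
Combining, 5^(m + 1) ≥ 6(m+1)^3.
This completes the induction.
Hence the smallest such M is 4.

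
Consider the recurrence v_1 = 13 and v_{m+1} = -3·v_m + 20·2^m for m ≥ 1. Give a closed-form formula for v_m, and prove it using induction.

Computing the first terms: v_1 = 13, v_2 = 1, v_3 = 77. This suggests v_m = 5(-3)^(m - 1) + 2^(m + 2).
When m = 1: the formula gives 13 = 13 = v_1.
For the inductive step, assume it holds for an arbitrary j ≥ 1, so v_j = 5(-3)^(j - 1) + 2^(j + 2).
Then v_{j+1} = -3·v_j + 20·2^j = -3·(5(-3)^(j - 1) + 2^(j + 2)) + 20·2^j = 5(-3)^j + 2^(j + 3) = 5(-3)^((j+1) - 1) + 2^((j+1) + 2),
which is the claimed formula at m = j+1.
By induction, the statement is established for all m ≥ 1.

v_m = 5(-3)^(m - 1) + 2^(m + 2)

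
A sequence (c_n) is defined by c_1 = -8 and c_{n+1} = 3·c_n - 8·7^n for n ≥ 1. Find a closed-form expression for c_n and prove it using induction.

Computing the first terms: c_1 = -8, c_2 = -80, c_3 = -632. This suggests c_n = 2·3^n - 2·7^n.
When n = 1: the formula gives -8 = -8 = c_1.
Suppose the result is true for n = p, so c_p = 2·3^p - 2·7^p.
Then c_{p+1} = 3·c_p - 8·7^p = 3·(2·3^p - 2·7^p) - 8·7^p = 2·3^(p + 1) - 2·7^(p + 1),
which is the claimed formula at n = p+1.
Hence, by induction on n, the claim holds for every n ≥ 1.

c_n = 2·3^n - 2·7^n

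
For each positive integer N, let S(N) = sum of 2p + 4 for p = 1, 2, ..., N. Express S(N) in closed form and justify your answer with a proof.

S(N) = N(N + 5)

We claim S(N) = N(N + 5) for all N ≥ 1.
Base step (N = 1): S(1) = 6, and the closed form gives 6. They agree.
For the inductive step, assume it holds for an arbitrary p ≥ 1, so S(p) = p(p + 5).
Then S(p+1) = S(p) + (2p + 6) = (p(p + 5)) + (2p + 6).
Simplifying, S(p+1) = (p + 1)(p + 6) = (p+1)((p+1) + 5),
which is the closed form with N = p+1.
Hence, by induction on N, the claim holds for every N ≥ 1.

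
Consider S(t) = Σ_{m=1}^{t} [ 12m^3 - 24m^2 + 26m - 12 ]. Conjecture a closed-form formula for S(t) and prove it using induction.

S(t) = t(3t^3 - 2t^2 + 4t - 3)

We claim S(t) = t(3t^3 - 2t^2 + 4t - 3) for all t ≥ 1.
Base step (t = 1): S(1) = 2, and the closed form gives 2. They agree.
Inductive step: assume the claim holds for t = m, so S(m) = m(3m^3 - 2m^2 + 4m - 3).
Then S(m+1) = S(m) + (12m^3 + 12m^2 + 14m + 2) = (m(3m^3 - 2m^2 + 4m - 3)) + (12m^3 + 12m^2 + 14m + 2).
Simplifying, S(m+1) = (m + 1)(3m^3 + 7m^2 + 9m + 2) = (m+1)(3(m+1)^3 - 2(m+1)^2 + 4(m+1) - 3),
which is the closed form with t = m+1.
By the principle of mathematical induction, the result holds for all t ≥ 1.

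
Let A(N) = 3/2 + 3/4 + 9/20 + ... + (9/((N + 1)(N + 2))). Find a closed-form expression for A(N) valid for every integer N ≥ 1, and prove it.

We claim A(N) = 9N/(2(N + 2)) for all N ≥ 1.
Base step (N = 1): A(1) = 3/2, and the closed form gives 3/2. They agree.
Inductive step: suppose the statement holds for some m ≥ 1, so A(m) = 9m/(2(m + 2)).
Then A(m+1) = A(m) + (9/((m + 2)(m + 3))) = (9m/(2(m + 2))) + (9/((m + 2)(m + 3))).
Simplifying, A(m+1) = 9(m + 1)/(2(m + 3)) = 9(m+1)/(2((m+1) + 2)),
which is the closed form with N = m+1.
By the principle of mathematical induction, the result holds for all N ≥ 1.

A(N) = 9N/(2(N + 2))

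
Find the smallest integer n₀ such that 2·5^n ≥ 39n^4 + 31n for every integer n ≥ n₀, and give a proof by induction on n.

n₀ = 7

At n = 6: 31250 < 50730, so the inequality fails and n₀ ≥ 7. We prove 2·5^n ≥ 39n^4 + 31n for all n ≥ 7.
Base step (n = 7): 2·5^n = 156250 and 39n^4 + 31n = 93856, so 156250 ≥ 93856.
For the inductive step, assume it holds for an arbitrary j ≥ 7, so 2·5^j ≥ 39j^4 + 31j.
Then 2·5^(j + 1) = 5·(2·5^j) ≥ 5·(39j^4 + 31j).
Also, for j ≥ 7 we have 5·(39j^4 + 31j) ≥ 39(j+1)^4 + 31(j+1), since 5·(39j^4 + 31j) − (39(j+1)^4 + 31(j+1)) = 156j^4 - 156j^3 - 234j^2 - 32j - 70, which is nonnegative for all j ≥ 7.
Combining, 2·5^(j + 1) ≥ 39(j+1)^4 + 31(j+1).
Hence, by induction on n, the claim holds for every n ≥ 7.
Hence the smallest such n₀ is 7.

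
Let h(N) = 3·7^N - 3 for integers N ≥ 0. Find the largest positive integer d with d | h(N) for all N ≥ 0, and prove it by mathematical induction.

d = 18

Computing the first values: h(0) = 0 and h(1) = 18; gcd(0, 18) = 18, so d ≤ 18.
We prove 18 | 3·7^N - 3 for all N ≥ 0 by induction on N.
Base step (N = 0): h(0) = 0 = 18·(0), so 18 | h(0).
For the inductive step, assume it holds for an arbitrary m ≥ 0, i.e. 18 | h(m). Then
h(m+1) = 3·7^(m+1) - 3 = 7·(3·7^m - 3) + 18 = 7·h(m) + 18. The first term is divisible by 18 by the inductive hypothesis, and 18 is divisible by 18. Hence 18 | h(m+1).
By induction, the statement is established for all N ≥ 0.
Therefore the largest such d is 18.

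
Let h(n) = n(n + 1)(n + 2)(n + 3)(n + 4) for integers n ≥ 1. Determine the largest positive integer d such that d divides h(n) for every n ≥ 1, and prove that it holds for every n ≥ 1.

Computing the first values: h(1) = 120 and h(2) = 720; gcd(120, 720) = 120, so d ≤ 120.
We prove 120 | n(n + 1)(n + 2)(n + 3)(n + 4) for all n ≥ 1 by induction on n.
Base case (n = 1): h(1) = 120 = 120·(1), so 120 | h(1).
For the inductive step, assume it holds for an arbitrary r ≥ 1, i.e. 120 | h(r). Then
h(r+1) − h(r) = (r+1)·(r+2)·(r+3)·(r+4)·(r+5) − r·(r+1)·(r+2)·(r+3)·(r+4) = (r+1)·(r+2)·(r+3)·(r+4)·[(r+5) − r] = 5·(r+1)·(r+2)·(r+3)·(r+4). The product of 4 consecutive integers is divisible by (4)! = 24, so h(r+1) − h(r) is divisible by 5·24 = 120. By the inductive hypothesis 120 | h(r), hence 120 | h(r+1).
By the principle of mathematical induction, the result holds for all n ≥ 1.
Therefore the largest such d is 120.

d = 120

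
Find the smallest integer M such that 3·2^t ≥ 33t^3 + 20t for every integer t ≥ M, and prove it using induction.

M = 16

At t = 15: 98304 < 111675, so the inequality fails and M ≥ 16. We prove 3·2^t ≥ 33t^3 + 20t for all t ≥ 16.
Base step (t = 16): 3·2^t = 196608 and 33t^3 + 20t = 135488, so 196608 ≥ 135488.
For the inductive step, assume it holds for an arbitrary i ≥ 16, so 3·2^i ≥ 33i^3 + 20i.
Then 3·2^(i + 1) = 2·(3·2^i) ≥ 2·(33i^3 + 20i).
Also, for i ≥ 16 we have 2·(33i^3 + 20i) ≥ 33(i+1)^3 + 20(i+1), since 2·(33i^3 + 20i) − (33(i+1)^3 + 20(i+1)) = 33i^3 - 99i^2 - 79i - 53, which is nonnegative for all i ≥ 16.
Combining, 3·2^(i + 1) ≥ 33(i+1)^3 + 20(i+1).
Hence, by induction on t, the claim holds for every t ≥ 16.
Hence the smallest such M is 16.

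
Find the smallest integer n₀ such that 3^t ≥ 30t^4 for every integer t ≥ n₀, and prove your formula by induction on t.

n₀ = 13

At t = 12: 531441 < 622080, so the inequality fails and n₀ ≥ 13. We prove 3^t ≥ 30t^4 for all t ≥ 13.
When t = 13: 3^t = 1594323 and 30t^4 = 856830, so 1594323 ≥ 856830.
For the inductive step, assume it holds for an arbitrary k ≥ 13, so 3^k ≥ 30k^4.
Then 3^(k + 1) = 3·(3^k) ≥ 3·(30k^4).
Also, for k ≥ 13 we have 3·(30k^4) ≥ 30(k+1)^4, since 3 ≥ (1 + 1/k)^4 for all k ≥ 13.
Combining, 3^(k + 1) ≥ 30(k+1)^4.
Hence, by induction on t, the claim holds for every t ≥ 13.
Hence the smallest such n₀ is 13.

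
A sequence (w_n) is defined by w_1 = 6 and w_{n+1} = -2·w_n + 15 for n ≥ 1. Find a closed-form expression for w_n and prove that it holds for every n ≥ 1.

Computing the first terms: w_1 = 6, w_2 = 3, w_3 = 9. This suggests w_n = (-2)^(n - 1) + 5.
For the base case n = 1: the formula gives 6 = 6 = w_1.
Inductive step: assume the claim holds for n = p, so w_p = (-2)^(p - 1) + 5.
Then w_{p+1} = -2·w_p + 15 = -2·((-2)^(p - 1) + 5) + 15 = (-2)^p + 5 = (-2)^((p+1) - 1) + 5,
which is the claimed formula at n = p+1.
By induction, the statement is established for all n ≥ 1.

w_n = (-2)^(n - 1) + 5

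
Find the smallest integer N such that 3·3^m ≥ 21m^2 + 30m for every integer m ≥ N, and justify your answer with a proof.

At m = 4: 243 < 456, so the inequality fails and N ≥ 5. We prove 3·3^m ≥ 21m^2 + 30m for all m ≥ 5.
Base case (m = 5): 3·3^m = 729 and 21m^2 + 30m = 675, so 729 ≥ 675.
Suppose the result is true for m = k, so 3·3^k ≥ 21k^2 + 30k.
Then 3·3^(k + 1) = 3·(3·3^k) ≥ 3·(21k^2 + 30k).
Also, for k ≥ 5 we have 3·(21k^2 + 30k) ≥ 21(k+1)^2 + 30(k+1), since 3·(21k^2 + 30k) − (21(k+1)^2 + 30(k+1)) = 42k^2 + 18k - 51, which is nonnegative for all k ≥ 5.
Combining, 3·3^(k + 1) ≥ 21(k+1)^2 + 30(k+1).
This completes the induction.
Hence the smallest such N is 5.

N = 5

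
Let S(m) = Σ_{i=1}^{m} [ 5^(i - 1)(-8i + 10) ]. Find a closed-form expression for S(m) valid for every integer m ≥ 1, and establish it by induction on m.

We claim S(m) = 5^m(-2m + 3) - 3 for all m ≥ 1.
Base step (m = 1): S(1) = 2, and the closed form gives 2. They agree.
Suppose the result is true for m = i, so S(i) = 5^i(-2i + 3) - 3.
Then S(i+1) = S(i) + (5^i(-8i + 2)) = (5^i(-2i + 3) - 3) + (5^i(-8i + 2)).
Simplifying, S(i+1) = -10·5^i·i + 5·5^i - 3 = 5^(i+1)(-2(i+1) + 3) - 3,
which is the closed form with m = i+1.
By the principle of mathematical induction, the result holds for all m ≥ 1.

S(m) = 5^m(-2m + 3) - 3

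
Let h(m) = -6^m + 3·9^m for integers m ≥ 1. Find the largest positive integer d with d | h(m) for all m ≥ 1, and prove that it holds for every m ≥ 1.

Computing the first values: h(1) = 21 and h(2) = 207; gcd(21, 207) = 3, so d ≤ 3.
We prove 3 | -6^m + 3·9^m for all m ≥ 1 by induction on m.
Base case (m = 1): h(1) = 21 = 3·(7), so 3 | h(1).
Inductive step: suppose the statement holds for some p ≥ 1, i.e. 3 | h(p). Then
h(p+1) − 9·h(p) = (-6^(p+1) + 3·9^(p+1)) − 9·(-6^p + 3·9^p) = (-1)·6^p·(6 − 9) = (3)·6^p. Since 3 | h(p) by the inductive hypothesis, 3 | 9·h(p); and 3 | 3 since 3 = 3·1. Therefore 3 | h(p+1).
By the principle of mathematical induction, the result holds for all m ≥ 1.
Therefore the largest such d is 3.

d = 3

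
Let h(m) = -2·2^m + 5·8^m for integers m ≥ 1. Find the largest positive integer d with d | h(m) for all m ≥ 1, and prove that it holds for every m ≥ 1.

d = 12

Computing the first values: h(1) = 36 and h(2) = 312; gcd(36, 312) = 12, so d ≤ 12.
We prove 12 | -2·2^m + 5·8^m for all m ≥ 1 by induction on m.
When m = 1: h(1) = 36 = 12·(3), so 12 | h(1).
Inductive step: suppose the statement holds for some k ≥ 1, i.e. 12 | h(k). Then
h(k+1) − 8·h(k) = (-2·2^(k+1) + 5·8^(k+1)) − 8·(-2·2^k + 5·8^k) = (-2)·2^k·(2 − 8) = (12)·2^k. Since 12 | h(k) by the inductive hypothesis, 12 | 8·h(k); and 12 | 12 since 12 = 12·1. Therefore 12 | h(k+1).
By induction, the statement is established for all m ≥ 1.
Therefore the largest such d is 12.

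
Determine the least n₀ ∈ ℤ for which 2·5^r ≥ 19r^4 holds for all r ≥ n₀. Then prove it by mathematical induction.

At r = 5: 6250 < 11875, so the inequality fails and n₀ ≥ 6. We prove 2·5^r ≥ 19r^4 for all r ≥ 6.
Base case (r = 6): 2·5^r = 31250 and 19r^4 = 24624, so 31250 ≥ 24624.
For the inductive step, assume it holds for an arbitrary i ≥ 6, so 2·5^i ≥ 19i^4.
Then 2·5^(i + 1) = 5·(2·5^i) ≥ 5·(19i^4).
Also, for i ≥ 6 we have 5·(19i^4) ≥ 19(i+1)^4, since 5 ≥ (1 + 1/i)^4 for all i ≥ 6.
Combining, 2·5^(i + 1) ≥ 19(i+1)^4.
This completes the induction.
Hence the smallest such n₀ is 6.

n₀ = 6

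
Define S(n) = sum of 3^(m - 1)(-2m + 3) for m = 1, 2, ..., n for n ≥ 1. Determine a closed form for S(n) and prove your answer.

We claim S(n) = 3^n(-n + 2) - 2 for all n ≥ 1.
For the base case n = 1: S(1) = 1, and the closed form gives 1. They agree.
Suppose the result is true for n = m, so S(m) = 3^m(-m + 2) - 2.
Then S(m+1) = S(m) + (3^m(-2m + 1)) = (3^m(-m + 2) - 2) + (3^m(-2m + 1)).
Simplifying, S(m+1) = -3^(m + 1)m + 3^(m + 1) - 2 = 3^(m+1)(-(m+1) + 2) - 2,
which is the closed form with n = m+1.
By induction, the statement is established for all n ≥ 1.

S(n) = 3^n(-n + 2) - 2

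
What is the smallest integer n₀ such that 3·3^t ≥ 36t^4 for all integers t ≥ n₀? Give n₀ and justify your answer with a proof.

At t = 10: 177147 < 360000, so the inequality fails and n₀ ≥ 11. We prove 3·3^t ≥ 36t^4 for all t ≥ 11.
Base step (t = 11): 3·3^t = 531441 and 36t^4 = 527076, so 531441 ≥ 527076.
Inductive step: assume the claim holds for t = m, so 3·3^m ≥ 36m^4.
Then 3·3^(m + 1) = 3·(3·3^m) ≥ 3·(36m^4).
Also, for m ≥ 11 we have 3·(36m^4) ≥ 36(m+1)^4, since 3 ≥ (1 + 1/m)^4 for all m ≥ 11.
Combining, 3·3^(m + 1) ≥ 36(m+1)^4.
By the principle of mathematical induction, the result holds for all t ≥ 11.
Hence the smallest such n₀ is 11.

n₀ = 11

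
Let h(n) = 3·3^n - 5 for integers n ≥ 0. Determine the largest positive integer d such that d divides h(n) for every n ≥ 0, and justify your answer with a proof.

Computing the first values: h(0) = -2 and h(1) = 4; gcd(-2, 4) = 2, so d ≤ 2.
We prove 2 | 3·3^n - 5 for all n ≥ 0 by induction on n.
Base case (n = 0): h(0) = -2 = 2·(-1), so 2 | h(0).
Inductive step: suppose the statement holds for some r ≥ 0, i.e. 2 | h(r). Then
h(r+1) = 3·3^(r+1) - 5 = 3·(3·3^r - 5) + 10 = 3·h(r) + 10. The first term is divisible by 2 by the inductive hypothesis, and 10 is divisible by 2. Hence 2 | h(r+1).
By the principle of mathematical induction, the result holds for all n ≥ 0.
Therefore the largest such d is 2.

d = 2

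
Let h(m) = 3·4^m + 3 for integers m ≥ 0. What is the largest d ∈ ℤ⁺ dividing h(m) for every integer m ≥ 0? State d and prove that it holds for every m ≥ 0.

d = 3

Computing the first values: h(0) = 6 and h(1) = 15; gcd(6, 15) = 3, so d ≤ 3.
We prove 3 | 3·4^m + 3 for all m ≥ 0 by induction on m.
Base step (m = 0): h(0) = 6 = 3·(2), so 3 | h(0).
For the inductive step, assume it holds for an arbitrary p ≥ 0, i.e. 3 | h(p). Then
h(p+1) = 3·4^(p+1) + 3 = 4·(3·4^p + 3) - 9 = 4·h(p) - 9. The first term is divisible by 3 by the inductive hypothesis, and -9 is divisible by 3. Hence 3 | h(p+1).
By the principle of mathematical induction, the result holds for all m ≥ 0.
Therefore the largest such d is 3.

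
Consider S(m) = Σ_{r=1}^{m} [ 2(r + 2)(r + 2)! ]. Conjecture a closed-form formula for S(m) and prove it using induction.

S(m) = 2(m + 3)! - 12

We claim S(m) = 2(m + 3)! - 12 for all m ≥ 1.
Base case (m = 1): S(1) = 36, and the closed form gives 36. They agree.
Inductive step: assume the claim holds for m = r, so S(r) = 2(r + 3)! - 12.
Then S(r+1) = S(r) + (2(r + 3)(r + 3)!) = (2(r + 3)! - 12) + (2(r + 3)(r + 3)!).
Simplifying, S(r+1) = 2((r+1) + 3)! - 12,
which is the closed form with m = r+1.
This completes the induction.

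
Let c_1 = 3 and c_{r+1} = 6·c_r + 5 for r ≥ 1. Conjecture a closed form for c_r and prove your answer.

Computing the first terms: c_1 = 3, c_2 = 23, c_3 = 143. This suggests c_r = 4·6^(r - 1) - 1.
When r = 1: the formula gives 3 = 3 = c_1.
Inductive step: assume the claim holds for r = p, so c_p = 4·6^(p - 1) - 1.
Then c_{p+1} = 6·c_p + 5 = 6·(4·6^(p - 1) - 1) + 5 = 4·6^p - 1 = 4·6^((p+1) - 1) - 1,
which is the claimed formula at r = p+1.
Hence, by induction on r, the claim holds for every r ≥ 1.

c_r = 4·6^(r - 1) - 1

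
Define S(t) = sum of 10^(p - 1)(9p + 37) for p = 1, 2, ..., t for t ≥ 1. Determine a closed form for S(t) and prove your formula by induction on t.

We claim S(t) = 10^t(t + 4) - 4 for all t ≥ 1.
When t = 1: S(1) = 46, and the closed form gives 46. They agree.
Suppose the result is true for t = p, so S(p) = 10^p(p + 4) - 4.
Then S(p+1) = S(p) + (10^p(9p + 46)) = (10^p(p + 4) - 4) + (10^p(9p + 46)).
Simplifying, S(p+1) = 10·10^p·p + 50·10^p - 4 = 10^(p+1)((p+1) + 4) - 4,
which is the closed form with t = p+1.
By induction, the statement is established for all t ≥ 1.

S(t) = 10^t(t + 4) - 4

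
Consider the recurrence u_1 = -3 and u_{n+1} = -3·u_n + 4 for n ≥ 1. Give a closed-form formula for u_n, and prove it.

u_n = -4(-3)^(n - 1) + 1

Computing the first terms: u_1 = -3, u_2 = 13, u_3 = -35. This suggests u_n = -4(-3)^(n - 1) + 1.
When n = 1: the formula gives -3 = -3 = u_1.
Inductive step: assume the claim holds for n = k, so u_k = -4(-3)^(k - 1) + 1.
Then u_{k+1} = -3·u_k + 4 = -3·(-4(-3)^(k - 1) + 1) + 4 = -4(-3)^k + 1 = -4(-3)^((k+1) - 1) + 1,
which is the claimed formula at n = k+1.
By induction, the statement is established for all n ≥ 1.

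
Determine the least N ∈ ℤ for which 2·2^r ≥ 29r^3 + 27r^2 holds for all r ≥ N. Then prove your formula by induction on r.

At r = 15: 65536 < 103950, so the inequality fails and N ≥ 16. We prove 2·2^r ≥ 29r^3 + 27r^2 for all r ≥ 16.
When r = 16: 2·2^r = 131072 and 29r^3 + 27r^2 = 125696, so 131072 ≥ 125696.
For the inductive step, assume it holds for an arbitrary k ≥ 16, so 2·2^k ≥ 29k^3 + 27k^2.
Then 2·2^(k + 1) = 2·(2·2^k) ≥ 2·(29k^3 + 27k^2).
Also, for k ≥ 16 we have 2·(29k^3 + 27k^2) ≥ 29(k+1)^3 + 27(k+1)^2, since 2·(29k^3 + 27k^2) − (29(k+1)^3 + 27(k+1)^2) = 29k^3 - 60k^2 - 141k - 56, which is nonnegative for all k ≥ 16.
Combining, 2·2^(k + 1) ≥ 29(k+1)^3 + 27(k+1)^2.
This completes the induction.
Hence the smallest such N is 16.

N = 16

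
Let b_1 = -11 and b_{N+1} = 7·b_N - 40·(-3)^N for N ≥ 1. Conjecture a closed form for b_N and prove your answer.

Computing the first terms: b_1 = -11, b_2 = 43, b_3 = -59. This suggests b_N = 4(-3)^N + 7^(N - 1).
Base case (N = 1): the formula gives -11 = -11 = b_1.
Suppose the result is true for N = k, so b_k = 4(-3)^k + 7^(k - 1).
Then b_{k+1} = 7·b_k - 40·(-3)^k = 7·(4(-3)^k + 7^(k - 1)) - 40·(-3)^k = 4(-3)^(k + 1) + 7^k = 4(-3)^(k+1) + 7^((k+1) - 1),
which is the claimed formula at N = k+1.
Hence, by induction on N, the claim holds for every N ≥ 1.

b_N = 4(-3)^N + 7^(N - 1)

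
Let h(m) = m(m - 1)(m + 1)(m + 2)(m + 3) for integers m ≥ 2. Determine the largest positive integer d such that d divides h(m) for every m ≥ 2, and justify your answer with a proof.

Computing the first values: h(2) = 120 and h(3) = 720; gcd(120, 720) = 120, so d ≤ 120.
We prove 120 | m(m - 1)(m + 1)(m + 2)(m + 3) for all m ≥ 2 by induction on m.
Base case (m = 2): h(2) = 120 = 120·(1), so 120 | h(2).
Inductive step: assume the claim holds for m = k, i.e. 120 | h(k). Then
h(k+1) − h(k) = k·(k+1)·(k+2)·(k+3)·(k+4) − (k-1)·k·(k+1)·(k+2)·(k+3) = k·(k+1)·(k+2)·(k+3)·[(k+4) − (k-1)] = 5·k·(k+1)·(k+2)·(k+3). The product of 4 consecutive integers is divisible by (4)! = 24, so h(k+1) − h(k) is divisible by 5·24 = 120. By the inductive hypothesis 120 | h(k), hence 120 | h(k+1).
By the principle of mathematical induction, the result holds for all m ≥ 2.
Therefore the largest such d is 120.

d = 120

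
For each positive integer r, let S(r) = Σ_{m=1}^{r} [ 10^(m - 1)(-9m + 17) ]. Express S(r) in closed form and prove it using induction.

S(r) = 10^r(-r + 2) - 2

We claim S(r) = 10^r(-r + 2) - 2 for all r ≥ 1.
Base case (r = 1): S(1) = 8, and the closed form gives 8. They agree.
Suppose the result is true for r = m, so S(m) = 10^m(-m + 2) - 2.
Then S(m+1) = S(m) + (10^m(-9m + 8)) = (10^m(-m + 2) - 2) + (10^m(-9m + 8)).
Simplifying, S(m+1) = -10·10^m·m + 10·10^m - 2 = 10^(m+1)(-(m+1) + 2) - 2,
which is the closed form with r = m+1.
Hence, by induction on r, the claim holds for every r ≥ 1.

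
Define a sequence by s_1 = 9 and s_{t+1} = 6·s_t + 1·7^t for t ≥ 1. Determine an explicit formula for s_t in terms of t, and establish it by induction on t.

s_t = 2·6^(t - 1) + 7^t

Computing the first terms: s_1 = 9, s_2 = 61, s_3 = 415. This suggests s_t = 2·6^(t - 1) + 7^t.
For the base case t = 1: the formula gives 9 = 9 = s_1.
Inductive step: suppose the statement holds for some k ≥ 1, so s_k = 2·6^(k - 1) + 7^k.
Then s_{k+1} = 6·s_k + 1·7^k = 6·(2·6^(k - 1) + 7^k) + 1·7^k = 2·6^k + 7^(k + 1) = 2·6^((k+1) - 1) + 7^(k+1),
which is the claimed formula at t = k+1.
By induction, the statement is established for all t ≥ 1.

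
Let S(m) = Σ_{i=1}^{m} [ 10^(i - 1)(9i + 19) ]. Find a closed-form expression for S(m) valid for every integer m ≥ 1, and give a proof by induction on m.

We claim S(m) = 10^m(m + 2) - 2 for all m ≥ 1.
Base step (m = 1): S(1) = 28, and the closed form gives 28. They agree.
Suppose the result is true for m = i, so S(i) = 10^i(i + 2) - 2.
Then S(i+1) = S(i) + (10^i(9i + 28)) = (10^i(i + 2) - 2) + (10^i(9i + 28)).
Simplifying, S(i+1) = 10·10^i·i + 30·10^i - 2 = 10^(i+1)((i+1) + 2) - 2,
which is the closed form with m = i+1.
By the principle of mathematical induction, the result holds for all m ≥ 1.

S(m) = 10^m(m + 2) - 2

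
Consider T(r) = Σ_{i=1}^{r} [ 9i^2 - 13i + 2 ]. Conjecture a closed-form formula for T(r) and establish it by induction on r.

T(r) = r(3r^2 - 2r - 3)

We claim T(r) = r(3r^2 - 2r - 3) for all r ≥ 1.
When r = 1: T(1) = -2, and the closed form gives -2. They agree.
Inductive step: assume the claim holds for r = i, so T(i) = i(3i^2 - 2i - 3).
Then T(i+1) = T(i) + (9i^2 + 5i - 2) = (i(3i^2 - 2i - 3)) + (9i^2 + 5i - 2).
Simplifying, T(i+1) = (i + 1)(3i^2 + 4i - 2) = (i+1)(3(i+1)^2 - 2(i+1) - 3),
which is the closed form with r = i+1.
By the principle of mathematical induction, the result holds for all r ≥ 1.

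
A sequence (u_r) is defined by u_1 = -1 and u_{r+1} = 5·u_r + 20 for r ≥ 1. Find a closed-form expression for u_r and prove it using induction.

u_r = 4·5^(r - 1) - 5

Computing the first terms: u_1 = -1, u_2 = 15, u_3 = 95. This suggests u_r = 4·5^(r - 1) - 5.
When r = 1: the formula gives -1 = -1 = u_1.
Inductive step: assume the claim holds for r = i, so u_i = 4·5^(i - 1) - 5.
Then u_{i+1} = 5·u_i + 20 = 5·(4·5^(i - 1) - 5) + 20 = 4·5^i - 5 = 4·5^((i+1) - 1) - 5,
which is the claimed formula at r = i+1.
Hence, by induction on r, the claim holds for every r ≥ 1.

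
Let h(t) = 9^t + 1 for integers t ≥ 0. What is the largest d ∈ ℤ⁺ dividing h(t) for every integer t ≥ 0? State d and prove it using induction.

Computing the first values: h(0) = 2 and h(1) = 10; gcd(2, 10) = 2, so d ≤ 2.
We prove 2 | 9^t + 1 for all t ≥ 0 by induction on t.
Base step (t = 0): h(0) = 2 = 2·(1), so 2 | h(0).
Inductive step: assume the claim holds for t = r, i.e. 2 | h(r). Then
h(r+1) = 9^(r+1) + 1 = 9·(9^r + 1) - 8 = 9·h(r) - 8. The first term is divisible by 2 by the inductive hypothesis, and -8 is divisible by 2. Hence 2 | h(r+1).
By induction, the statement is established for all t ≥ 0.
Therefore the largest such d is 2.

d = 2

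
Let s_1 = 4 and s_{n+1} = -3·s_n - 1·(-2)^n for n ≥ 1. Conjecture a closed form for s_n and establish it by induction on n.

s_n = -(-2)^n + 2(-3)^(n - 1)

Computing the first terms: s_1 = 4, s_2 = -10, s_3 = 26. This suggests s_n = -(-2)^n + 2(-3)^(n - 1).
Base case (n = 1): the formula gives 4 = 4 = s_1.
For the inductive step, assume it holds for an arbitrary j ≥ 1, so s_j = -(-2)^j + 2(-3)^(j - 1).
Then s_{j+1} = -3·s_j - 1·(-2)^j = -3·(-(-2)^j + 2(-3)^(j - 1)) - 1·(-2)^j = -(-2)^(j + 1) + 2(-3)^j = -(-2)^(j+1) + 2(-3)^((j+1) - 1),
which is the claimed formula at n = j+1.
This completes the induction.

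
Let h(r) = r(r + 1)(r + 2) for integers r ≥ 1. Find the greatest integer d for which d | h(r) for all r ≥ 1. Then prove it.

d = 6

Computing the first values: h(1) = 6 and h(2) = 24; gcd(6, 24) = 6, so d ≤ 6.
We prove 6 | r(r + 1)(r + 2) for all r ≥ 1 by induction on r.
For the base case r = 1: h(1) = 6 = 6·(1), so 6 | h(1).
Suppose the result is true for r = i, i.e. 6 | h(i). Then
h(i+1) − h(i) = (i+1)·(i+2)·(i+3) − i·(i+1)·(i+2) = (i+1)·(i+2)·[(i+3) − i] = 3·(i+1)·(i+2). The product of 2 consecutive integers is divisible by (2)! = 2, so h(i+1) − h(i) is divisible by 3·2 = 6. By the inductive hypothesis 6 | h(i), hence 6 | h(i+1).
Hence, by induction on r, the claim holds for every r ≥ 1.
Therefore the largest such d is 6.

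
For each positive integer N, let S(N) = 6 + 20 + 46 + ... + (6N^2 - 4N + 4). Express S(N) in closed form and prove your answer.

We claim S(N) = N(2N^2 + N + 3) for all N ≥ 1.
For the base case N = 1: S(1) = 6, and the closed form gives 6. They agree.
Suppose the result is true for N = k, so S(k) = k(2k^2 + k + 3).
Then S(k+1) = S(k) + (6k^2 + 8k + 6) = (k(2k^2 + k + 3)) + (6k^2 + 8k + 6).
Simplifying, S(k+1) = (k + 1)(2k^2 + 5k + 6) = (k+1)(2(k+1)^2 + (k+1) + 3),
which is the closed form with N = k+1.
By the principle of mathematical induction, the result holds for all N ≥ 1.

S(N) = N(2N^2 + N + 3)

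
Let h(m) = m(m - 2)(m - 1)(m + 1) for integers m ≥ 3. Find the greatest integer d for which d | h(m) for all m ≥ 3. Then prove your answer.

d = 24

Computing the first values: h(3) = 24 and h(4) = 120; gcd(24, 120) = 24, so d ≤ 24.
We prove 24 | m(m - 2)(m - 1)(m + 1) for all m ≥ 3 by induction on m.
Base case (m = 3): h(3) = 24 = 24·(1), so 24 | h(3).
Inductive step: suppose the statement holds for some i ≥ 3, i.e. 24 | h(i). Then
h(i+1) − h(i) = (i-1)·i·(i+1)·(i+2) − (i-2)·(i-1)·i·(i+1) = (i-1)·i·(i+1)·[(i+2) − (i-2)] = 4·(i-1)·i·(i+1). The product of 3 consecutive integers is divisible by (3)! = 6, so h(i+1) − h(i) is divisible by 4·6 = 24. By the inductive hypothesis 24 | h(i), hence 24 | h(i+1).
By induction, the statement is established for all m ≥ 3.
Therefore the largest such d is 24.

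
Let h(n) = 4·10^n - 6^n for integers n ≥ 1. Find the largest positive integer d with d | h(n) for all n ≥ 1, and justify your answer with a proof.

Computing the first values: h(1) = 34 and h(2) = 364; gcd(34, 364) = 2, so d ≤ 2.
We prove 2 | 4·10^n - 6^n for all n ≥ 1 by induction on n.
For the base case n = 1: h(1) = 34 = 2·(17), so 2 | h(1).
Inductive step: assume the claim holds for n = k, i.e. 2 | h(k). Then
h(k+1) − 10·h(k) = (4·10^(k+1) - 6^(k+1)) − 10·(4·10^k - 6^k) = (-1)·6^k·(6 − 10) = (4)·6^k. Since 2 | h(k) by the inductive hypothesis, 2 | 10·h(k); and 2 | 4 since 4 = 2·2. Therefore 2 | h(k+1).
This completes the induction.
Therefore the largest such d is 2.

d = 2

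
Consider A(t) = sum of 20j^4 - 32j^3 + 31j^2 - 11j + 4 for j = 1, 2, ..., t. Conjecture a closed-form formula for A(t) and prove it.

We claim A(t) = t(4t^4 + 2t^3 + t^2 + 2t + 3) for all t ≥ 1.
For the base case t = 1: A(1) = 12, and the closed form gives 12. They agree.
Suppose the result is true for t = j, so A(j) = j(4j^4 + 2j^3 + j^2 + 2j + 3).
Then A(j+1) = A(j) + (20j^4 + 48j^3 + 55j^2 + 35j + 12) = (j(4j^4 + 2j^3 + j^2 + 2j + 3)) + (20j^4 + 48j^3 + 55j^2 + 35j + 12).
Simplifying, A(j+1) = (j + 1)(4j^4 + 18j^3 + 31j^2 + 26j + 12) = (j+1)(4(j+1)^4 + 2(j+1)^3 + (j+1)^2 + 2(j+1) + 3),
which is the closed form with t = j+1.
By induction, the statement is established for all t ≥ 1.

A(t) = t(4t^4 + 2t^3 + t^2 + 2t + 3)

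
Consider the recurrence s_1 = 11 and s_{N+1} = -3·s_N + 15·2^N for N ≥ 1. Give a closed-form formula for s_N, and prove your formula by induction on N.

s_N = 5(-3)^(N - 1) + 3·2^N

Computing the first terms: s_1 = 11, s_2 = -3, s_3 = 69. This suggests s_N = 5(-3)^(N - 1) + 3·2^N.
Base step (N = 1): the formula gives 11 = 11 = s_1.
Inductive step: assume the claim holds for N = r, so s_r = 5(-3)^(r - 1) + 3·2^r.
Then s_{r+1} = -3·s_r + 15·2^r = -3·(5(-3)^(r - 1) + 3·2^r) + 15·2^r = 5(-3)^r + 3·2^(r + 1) = 5(-3)^((r+1) - 1) + 3·2^(r+1),
which is the claimed formula at N = r+1.
This completes the induction.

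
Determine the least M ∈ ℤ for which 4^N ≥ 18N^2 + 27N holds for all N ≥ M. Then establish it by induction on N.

At N = 4: 256 < 396, so the inequality fails and M ≥ 5. We prove 4^N ≥ 18N^2 + 27N for all N ≥ 5.
Base case (N = 5): 4^N = 1024 and 18N^2 + 27N = 585, so 1024 ≥ 585.
For the inductive step, assume it holds for an arbitrary i ≥ 5, so 4^i ≥ 18i^2 + 27i.
Then 4^(i + 1) = 4·(4^i) ≥ 4·(18i^2 + 27i).
Also, for i ≥ 5 we have 4·(18i^2 + 27i) ≥ 18(i+1)^2 + 27(i+1), since 4·(18i^2 + 27i) − (18(i+1)^2 + 27(i+1)) = 54i^2 + 45i - 45, which is nonnegative for all i ≥ 5.
Combining, 4^(i + 1) ≥ 18(i+1)^2 + 27(i+1).
By induction, the statement is established for all N ≥ 5.
Hence the smallest such M is 5.

M = 5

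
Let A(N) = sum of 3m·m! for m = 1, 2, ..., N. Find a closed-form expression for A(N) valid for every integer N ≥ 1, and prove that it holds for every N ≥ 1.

A(N) = 3(N + 1)! - 3

We claim A(N) = 3(N + 1)! - 3 for all N ≥ 1.
For the base case N = 1: A(1) = 3, and the closed form gives 3. They agree.
Inductive step: assume the claim holds for N = m, so A(m) = 3(m + 1)! - 3.
Then A(m+1) = A(m) + (3(m + 1)(m + 1)!) = (3(m + 1)! - 3) + (3(m + 1)(m + 1)!).
Simplifying, A(m+1) = 3((m+1) + 1)! - 3,
which is the closed form with N = m+1.
Hence, by induction on N, the claim holds for every N ≥ 1.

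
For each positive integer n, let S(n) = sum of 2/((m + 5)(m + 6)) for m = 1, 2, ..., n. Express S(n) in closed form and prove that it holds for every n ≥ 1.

S(n) = n/(3(n + 6))

We claim S(n) = n/(3(n + 6)) for all n ≥ 1.
Base step (n = 1): S(1) = 1/21, and the closed form gives 1/21. They agree.
Suppose the result is true for n = m, so S(m) = m/(3(m + 6)).
Then S(m+1) = S(m) + (2/((m + 6)(m + 7))) = (m/(3(m + 6))) + (2/((m + 6)(m + 7))).
Simplifying, S(m+1) = (m + 1)/(3(m + 7)) = (m+1)/(3((m+1) + 6)),
which is the closed form with n = m+1.
By induction, the statement is established for all n ≥ 1.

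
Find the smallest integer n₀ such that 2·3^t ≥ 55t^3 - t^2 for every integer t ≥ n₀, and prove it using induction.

n₀ = 10

At t = 9: 39366 < 40014, so the inequality fails and n₀ ≥ 10. We prove 2·3^t ≥ 55t^3 - t^2 for all t ≥ 10.
For the base case t = 10: 2·3^t = 118098 and 55t^3 - t^2 = 54900, so 118098 ≥ 54900.
Inductive step: suppose the statement holds for some i ≥ 10, so 2·3^i ≥ 55i^3 - i^2.
Then 2·3^(i + 1) = 3·(2·3^i) ≥ 3·(55i^3 - i^2).
Also, for i ≥ 10 we have 3·(55i^3 - i^2) ≥ 55(i+1)^3 - (i+1)^2, since 3·(55i^3 - i^2) − (55(i+1)^3 - (i+1)^2) = 110i^3 - 167i^2 - 163i - 54, which is nonnegative for all i ≥ 10.
Combining, 2·3^(i + 1) ≥ 55(i+1)^3 - (i+1)^2.
By the principle of mathematical induction, the result holds for all t ≥ 10.
Hence the smallest such n₀ is 10.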